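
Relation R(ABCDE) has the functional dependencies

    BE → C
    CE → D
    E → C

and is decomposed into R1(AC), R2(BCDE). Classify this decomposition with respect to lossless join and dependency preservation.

Lossless test: (C)⁺ = {C}, which is a superkey of neither fragment — lossy.
Dependency preservation: every FD's attributes lie within a single fragment, so each can be enforced locally — preserved.

lossy but dependency-preserving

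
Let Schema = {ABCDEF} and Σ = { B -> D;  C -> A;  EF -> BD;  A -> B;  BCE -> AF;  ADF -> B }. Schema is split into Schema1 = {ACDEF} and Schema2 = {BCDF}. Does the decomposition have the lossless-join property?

Common attributes: Schema1 ∩ Schema2 = {CDF}.
Closure of {CDF}: C → A applies, adding A; A → B applies, adding B. So (CDF)⁺ = {ABCDF}.
This closure contains every attribute of Schema2, so Schema1 ∩ Schema2 → Schema2. The join is lossless.

Yes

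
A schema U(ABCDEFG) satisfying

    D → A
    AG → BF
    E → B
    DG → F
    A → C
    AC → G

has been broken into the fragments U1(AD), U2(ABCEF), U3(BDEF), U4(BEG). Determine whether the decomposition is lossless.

No

Chase test. Columns are ABCDEFG; row i has aⱼ where attribute j ∈ Ui, else bᵢⱼ.
Initial tableau (one row per fragment):
  row 1: a1 b12 b13 a4 b15 b16 b17
  row 2: a1 a2 a3 b24 a5 a6 b27
  row 3: b31 a2 b33 a4 a5 a6 b37
  row 4: b41 a2 b43 b44 a5 b46 a7
Rows 1 and 3 agree on D; apply D→A and equate their A entries.
Rows 1 and 2 agree on A; apply A→C and equate their C entries.
Rows 1 and 3 agree on A; apply A→C and equate their C entries.
Rows 1 and 2 agree on AC; apply AC→G and equate their G entries.
Rows 1 and 3 agree on AC; apply AC→G and equate their G entries.
Rows 1 and 2 agree on AG; apply AG→BF and equate their BF entries.
No row becomes fully distinguished — the join is lossy.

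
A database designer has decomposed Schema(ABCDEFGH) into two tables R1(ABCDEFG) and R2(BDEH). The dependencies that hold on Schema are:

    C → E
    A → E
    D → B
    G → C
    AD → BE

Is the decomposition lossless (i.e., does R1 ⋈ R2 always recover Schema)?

Common attributes: R1 ∩ R2 = {BDE}.
No dependency enlarges {BDE}, so (BDE)⁺ = {BDE}.
The closure contains neither all of R1 = {ABCDEFG} nor all of R2 = {BDEH}, so the common attributes are not a superkey of either fragment. The join is lossy.

No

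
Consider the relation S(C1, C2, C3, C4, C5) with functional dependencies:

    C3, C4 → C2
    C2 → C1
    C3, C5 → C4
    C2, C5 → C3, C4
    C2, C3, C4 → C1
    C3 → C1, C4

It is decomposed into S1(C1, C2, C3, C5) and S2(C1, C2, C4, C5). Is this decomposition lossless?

Yes

Common attributes: S1 ∩ S2 = {C1, C2, C5}.
Closure of {C1, C2, C5}: C2, C5 → C3, C4 applies, adding C3, C4. So (C1, C2, C5)⁺ = {C1, C2, C3, C4, C5}.
This closure contains every attribute of S1, so S1 ∩ S2 → S1. The join is lossless.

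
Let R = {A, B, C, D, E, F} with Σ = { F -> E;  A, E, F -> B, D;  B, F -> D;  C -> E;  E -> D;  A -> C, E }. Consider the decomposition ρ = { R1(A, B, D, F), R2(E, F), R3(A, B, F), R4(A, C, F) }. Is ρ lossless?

Chase test. Columns are A, B, C, D, E, F; row i has aⱼ where attribute j ∈ Ri, else bᵢⱼ.
Initial tableau (one row per fragment):
  row 1: a1 a2 b13 a4 b15 a6
  row 2: b21 b22 b23 b24 a5 a6
  row 3: a1 a2 b33 b34 b35 a6
  row 4: a1 b42 a3 b44 b45 a6
Rows 1 and 2 agree on F; apply F→E and equate their E entries.
Rows 1 and 3 agree on F; apply F→E and equate their E entries.
Rows 1 and 4 agree on F; apply F→E and equate their E entries.
Rows 1 and 3 agree on A, E, F; apply A, E, F→B, D and equate their B, D entries.
Rows 1 and 4 agree on A, E, F; apply A, E, F→B, D and equate their B, D entries.
Rows 1 and 2 agree on E; apply E→D and equate their D entries.
Rows 1 and 3 agree on A; apply A→C, E and equate their C, E entries.
Rows 1 and 4 agree on A; apply A→C, E and equate their C, E entries.
Row 1 is now all distinguished symbols — the join is lossless.

Yes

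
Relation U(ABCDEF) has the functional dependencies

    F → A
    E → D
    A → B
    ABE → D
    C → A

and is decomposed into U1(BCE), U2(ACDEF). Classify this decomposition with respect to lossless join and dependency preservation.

Lossless test: (CE)⁺ = {ABCDE}, which contains all of one fragment — lossless.
Dependency preservation: the restricted closure of {A} across the fragments never reaches {B}, so A → B cannot be enforced without a join — not preserved.

lossless but not dependency-preserving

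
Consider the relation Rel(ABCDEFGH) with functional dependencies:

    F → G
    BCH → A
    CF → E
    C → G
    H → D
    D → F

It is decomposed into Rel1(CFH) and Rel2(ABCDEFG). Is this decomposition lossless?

No

Common attributes: Rel1 ∩ Rel2 = {CF}.
Closure of {CF}: F → G applies, adding G; CF → E applies, adding E. So (CF)⁺ = {CEFG}.
The closure contains neither all of Rel1 = {CFH} nor all of Rel2 = {ABCDEFG}, so the common attributes are not a superkey of either fragment. The join is lossy.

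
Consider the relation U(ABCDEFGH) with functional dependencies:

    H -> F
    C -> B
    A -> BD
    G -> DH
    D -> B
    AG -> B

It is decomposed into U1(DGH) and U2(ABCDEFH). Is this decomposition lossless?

No

Common attributes: U1 ∩ U2 = {DH}.
Closure of {DH}: H → F applies, adding F; D → B applies, adding B. So (DH)⁺ = {BDFH}.
The closure contains neither all of U1 = {DGH} nor all of U2 = {ABCDEFH}, so the common attributes are not a superkey of either fragment. The join is lossy.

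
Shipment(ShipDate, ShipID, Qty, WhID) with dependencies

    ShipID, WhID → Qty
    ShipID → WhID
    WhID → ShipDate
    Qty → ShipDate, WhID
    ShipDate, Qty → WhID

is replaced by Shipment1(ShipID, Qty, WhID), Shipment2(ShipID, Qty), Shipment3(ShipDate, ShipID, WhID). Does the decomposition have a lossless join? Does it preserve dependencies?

Lossless test (chase): Rows 1 and 3 agree on ShipID, WhID; apply ShipID, WhID→Qty and equate their Qty entries. Rows 1 and 2 agree on ShipID; apply ShipID→WhID and equate their WhID entries. Rows 1 and 2 agree on WhID; apply WhID→ShipDate and equate their ShipDate entries. Rows 1 and 3 agree on WhID; apply WhID→ShipDate and equate their ShipDate entries. Row 1 is now all distinguished symbols — the join is lossless.
Dependency preservation: Qty → ShipDate, WhID; ShipDate, Qty → WhID are not contained in any single fragment, but the restricted closure of each left-hand side across the fragments still reaches the right-hand side; the remaining FDs each lie inside some fragment. All dependencies are preserved.

lossless and dependency-preserving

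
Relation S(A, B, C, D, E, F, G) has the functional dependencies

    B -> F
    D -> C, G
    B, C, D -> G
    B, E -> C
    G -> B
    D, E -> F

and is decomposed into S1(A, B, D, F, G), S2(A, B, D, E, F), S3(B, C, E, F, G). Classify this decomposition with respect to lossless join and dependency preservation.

Lossless test (chase): Rows 1 and 2 agree on D; apply D→C, G and equate their C, G entries. Rows 2 and 3 agree on B, E; apply B, E→C and equate their C entries. Row 2 is now all distinguished symbols — the join is lossless.
Dependency preservation: the restricted closure of {D} across the fragments never reaches {C, G}, so D → C, G cannot be enforced without a join — not preserved.

lossless but not dependency-preserving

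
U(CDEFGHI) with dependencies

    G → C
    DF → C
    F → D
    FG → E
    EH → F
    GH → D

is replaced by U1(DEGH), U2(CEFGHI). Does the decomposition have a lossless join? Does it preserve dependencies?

Lossless test: (EGH)⁺ = {CDEFGH}, which contains all of one fragment — lossless.
Dependency preservation: the restricted closure of {F} across the fragments never reaches {D}, so F → D cannot be enforced without a join — not preserved.

lossless but not dependency-preserving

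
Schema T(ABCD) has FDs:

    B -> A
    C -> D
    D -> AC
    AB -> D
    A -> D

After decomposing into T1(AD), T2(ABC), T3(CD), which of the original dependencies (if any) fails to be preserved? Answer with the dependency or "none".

B → A lies within T2.
C → D lies within T3.
D → AC: restricted closure across fragments reaches AC.
AB → D: restricted closure across fragments reaches D.
A → D lies within T1.
Every dependency is enforceable on the fragments, so the decomposition is dependency-preserving.

none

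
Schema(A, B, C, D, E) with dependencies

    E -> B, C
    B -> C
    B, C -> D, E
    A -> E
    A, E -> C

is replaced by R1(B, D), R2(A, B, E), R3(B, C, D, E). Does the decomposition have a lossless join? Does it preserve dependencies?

Lossless test (chase): Rows 2 and 3 agree on E; apply E→B, C and equate their B, C entries. Rows 1 and 2 agree on B; apply B→C and equate their C entries. Rows 1 and 2 agree on B, C; apply B, C→D, E and equate their D, E entries. Row 2 is now all distinguished symbols — the join is lossless.
Dependency preservation: A, E → C is not contained in any single fragment, but the restricted closure of its left-hand side across the fragments still reaches the right-hand side; the remaining FDs each lie inside some fragment. All dependencies are preserved.

lossless and dependency-preserving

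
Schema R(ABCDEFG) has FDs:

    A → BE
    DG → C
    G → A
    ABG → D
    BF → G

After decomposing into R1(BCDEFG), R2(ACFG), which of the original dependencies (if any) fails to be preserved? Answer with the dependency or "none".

Check A → BE: no single fragment contains all of {ABE}, and the restricted closure of {A} across the fragments never reaches {BE}.
DG → C is preserved.
G → A is preserved.
ABG → D is preserved.
BF → G is preserved.

A → BE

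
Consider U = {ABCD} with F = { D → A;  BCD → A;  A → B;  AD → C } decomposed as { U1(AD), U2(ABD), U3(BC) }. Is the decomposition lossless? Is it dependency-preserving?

Lossless test (chase): Rows 1 and 2 agree on A; apply A→B and equate their B entries. Rows 1 and 2 agree on AD; apply AD→C and equate their C entries. No row becomes fully distinguished — the join is lossy.
Dependency preservation: the restricted closure of {AD} across the fragments never reaches {C}, so AD → C cannot be enforced without a join — not preserved.

lossy and not dependency-preserving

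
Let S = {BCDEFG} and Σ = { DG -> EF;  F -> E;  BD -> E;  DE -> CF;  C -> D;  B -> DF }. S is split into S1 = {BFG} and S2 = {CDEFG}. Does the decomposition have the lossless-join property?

No

Common attributes: S1 ∩ S2 = {FG}.
Closure of {FG}: F → E applies, adding E. So (FG)⁺ = {EFG}.
The closure contains neither all of S1 = {BFG} nor all of S2 = {CDEFG}, so the common attributes are not a superkey of either fragment. The join is lossy.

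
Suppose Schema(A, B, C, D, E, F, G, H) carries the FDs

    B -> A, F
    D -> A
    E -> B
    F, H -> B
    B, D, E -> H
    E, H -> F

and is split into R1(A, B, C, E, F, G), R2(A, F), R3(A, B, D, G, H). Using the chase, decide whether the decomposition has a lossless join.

Chase test. Columns are A, B, C, D, E, F, G, H; row i has aⱼ where attribute j ∈ Ri, else bᵢⱼ.
Initial tableau (one row per fragment):
  row 1: a1 a2 a3 b14 a5 a6 a7 b18
  row 2: a1 b22 b23 b24 b25 a6 b27 b28
  row 3: a1 a2 b33 a4 b35 b36 a7 a8
Rows 1 and 3 agree on B; apply B→A, F and equate their A, F entries.
No row becomes fully distinguished — the join is lossy.

No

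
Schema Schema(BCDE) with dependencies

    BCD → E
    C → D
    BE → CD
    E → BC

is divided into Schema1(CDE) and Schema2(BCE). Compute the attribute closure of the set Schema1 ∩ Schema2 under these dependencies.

Schema1 ∩ Schema2 = {CE}.
C → D applies, adding D
E → BC applies, adding B
Closure: {BCDE}.

BCDE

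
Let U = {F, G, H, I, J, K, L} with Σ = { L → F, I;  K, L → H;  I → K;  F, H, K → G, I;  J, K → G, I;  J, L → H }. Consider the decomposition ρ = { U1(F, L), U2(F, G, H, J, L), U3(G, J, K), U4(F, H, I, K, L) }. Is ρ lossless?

Yes

Chase test. Columns are F, G, H, I, J, K, L; row i has aⱼ where attribute j ∈ Ui, else bᵢⱼ.
Initial tableau (one row per fragment):
  row 1: a1 b12 b13 b14 b15 b16 a7
  row 2: a1 a2 a3 b24 a5 b26 a7
  row 3: b31 a2 b33 b34 a5 a6 b37
  row 4: a1 b42 a3 a4 b45 a6 a7
Rows 1 and 2 agree on L; apply L→F, I and equate their F, I entries.
Rows 1 and 4 agree on L; apply L→F, I and equate their F, I entries.
Rows 1 and 2 agree on I; apply I→K and equate their K entries.
Rows 1 and 4 agree on I; apply I→K and equate their K entries.
Rows 2 and 4 agree on F, H, K; apply F, H, K→G, I and equate their G, I entries.
Rows 2 and 3 agree on J, K; apply J, K→G, I and equate their G, I entries.
Rows 1 and 2 agree on K, L; apply K, L→H and equate their H entries.
Rows 1 and 2 agree on F, H, K; apply F, H, K→G, I and equate their G, I entries.
Row 2 is now all distinguished symbols — the join is lossless.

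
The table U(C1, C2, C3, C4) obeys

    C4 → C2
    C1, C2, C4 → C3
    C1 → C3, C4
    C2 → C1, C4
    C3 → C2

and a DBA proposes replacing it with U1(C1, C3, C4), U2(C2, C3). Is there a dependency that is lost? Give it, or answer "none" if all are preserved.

C4 → C2: restricted closure across fragments reaches C2.
C1, C2, C4 → C3: restricted closure across fragments reaches C3.
C1 → C3, C4 lies within U1.
C2 → C1, C4: restricted closure across fragments reaches C1, C4.
C3 → C2 lies within U2.
Every dependency is enforceable on the fragments, so the decomposition is dependency-preserving.

none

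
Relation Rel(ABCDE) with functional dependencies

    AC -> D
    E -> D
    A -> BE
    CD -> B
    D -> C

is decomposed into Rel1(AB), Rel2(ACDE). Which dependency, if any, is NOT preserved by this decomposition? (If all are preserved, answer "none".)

Check CD → B: no single fragment contains all of {BCD}, and the restricted closure of {CD} across the fragments never reaches {B}.
AC → D is preserved.
E → D is preserved.
A → BE is preserved.
D → C is preserved.

CD -> B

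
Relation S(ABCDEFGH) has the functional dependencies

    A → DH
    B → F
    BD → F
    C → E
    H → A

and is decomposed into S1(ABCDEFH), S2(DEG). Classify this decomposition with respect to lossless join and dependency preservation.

lossy but dependency-preserving

Lossless test: (DE)⁺ = {DE}, which is a superkey of neither fragment — lossy.
Dependency preservation: every FD's attributes lie within a single fragment, so each can be enforced locally — preserved.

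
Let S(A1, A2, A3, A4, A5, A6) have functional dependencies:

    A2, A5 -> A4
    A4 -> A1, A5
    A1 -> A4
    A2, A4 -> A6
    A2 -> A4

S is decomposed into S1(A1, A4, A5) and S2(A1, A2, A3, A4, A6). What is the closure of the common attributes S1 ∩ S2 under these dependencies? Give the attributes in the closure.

S1 ∩ S2 = {A1, A4}.
A4 → A1, A5 applies, adding A5
Closure: {A1, A4, A5}.

A1, A4, A5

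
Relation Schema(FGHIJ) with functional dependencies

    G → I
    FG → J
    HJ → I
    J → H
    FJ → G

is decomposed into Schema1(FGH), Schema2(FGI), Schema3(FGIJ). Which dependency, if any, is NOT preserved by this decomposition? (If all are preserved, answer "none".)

J → H

Check J → H: no single fragment contains all of {HJ}, and the restricted closure of {J} across the fragments never reaches {H}.
G → I is preserved.
FG → J is preserved.
HJ → I is preserved.
FJ → G is preserved.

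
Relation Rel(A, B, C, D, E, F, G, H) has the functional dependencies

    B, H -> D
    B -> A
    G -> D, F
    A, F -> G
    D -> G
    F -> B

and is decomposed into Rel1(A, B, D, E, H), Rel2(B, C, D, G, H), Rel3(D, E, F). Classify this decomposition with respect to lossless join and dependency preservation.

Lossless test (chase): Rows 1 and 2 agree on B; apply B→A and equate their A entries. Rows 1 and 2 agree on D; apply D→G and equate their G entries. Rows 1 and 3 agree on D; apply D→G and equate their G entries. Rows 1 and 2 agree on G; apply G→D, F and equate their D, F entries. Rows 1 and 3 agree on G; apply G→D, F and equate their D, F entries. Rows 1 and 3 agree on F; apply F→B and equate their B entries. Rows 1 and 3 agree on B; apply B→A and equate their A entries. No row becomes fully distinguished — the join is lossy.
Dependency preservation: G → D, F; A, F → G; F → B are not contained in any single fragment, but the restricted closure of each left-hand side across the fragments still reaches the right-hand side; the remaining FDs each lie inside some fragment. All dependencies are preserved.

lossy but dependency-preserving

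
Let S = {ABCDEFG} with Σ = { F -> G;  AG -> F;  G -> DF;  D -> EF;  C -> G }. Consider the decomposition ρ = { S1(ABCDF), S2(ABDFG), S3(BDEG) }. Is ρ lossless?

Chase test. Columns are ABCDEFG; row i has aⱼ where attribute j ∈ Si, else bᵢⱼ.
Initial tableau (one row per fragment):
  row 1: a1 a2 a3 a4 b15 a6 b17
  row 2: a1 a2 b23 a4 b25 a6 a7
  row 3: b31 a2 b33 a4 a5 b36 a7
Rows 1 and 2 agree on F; apply F→G and equate their G entries.
Rows 1 and 3 agree on G; apply G→DF and equate their DF entries.
Rows 1 and 2 agree on D; apply D→EF and equate their EF entries.
Rows 1 and 3 agree on D; apply D→EF and equate their EF entries.
Row 1 is now all distinguished symbols — the join is lossless.

Yes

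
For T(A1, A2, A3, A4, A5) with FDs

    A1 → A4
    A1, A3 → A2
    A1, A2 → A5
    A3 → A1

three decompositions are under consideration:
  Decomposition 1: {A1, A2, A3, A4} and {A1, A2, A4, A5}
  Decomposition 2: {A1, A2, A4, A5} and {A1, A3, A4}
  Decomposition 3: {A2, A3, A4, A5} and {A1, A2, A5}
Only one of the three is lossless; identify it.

Decomposition 1: common = {A1, A2, A4}, closure = {A1, A2, A4, A5} → lossless.
Decomposition 2: common = {A1, A4}, closure = {A1, A4} → lossy.
Decomposition 3: common = {A2, A5}, closure = {A2, A5} → lossy.

Decomposition 1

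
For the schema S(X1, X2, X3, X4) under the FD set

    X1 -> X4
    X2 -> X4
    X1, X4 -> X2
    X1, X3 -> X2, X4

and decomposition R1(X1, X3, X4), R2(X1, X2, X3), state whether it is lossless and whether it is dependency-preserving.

Lossless test: (X1, X3)⁺ = {X1, X2, X3, X4}, which contains all of one fragment — lossless.
Dependency preservation: the restricted closure of {X2} across the fragments never reaches {X4}, so X2 → X4 cannot be enforced without a join — not preserved.

lossless but not dependency-preserving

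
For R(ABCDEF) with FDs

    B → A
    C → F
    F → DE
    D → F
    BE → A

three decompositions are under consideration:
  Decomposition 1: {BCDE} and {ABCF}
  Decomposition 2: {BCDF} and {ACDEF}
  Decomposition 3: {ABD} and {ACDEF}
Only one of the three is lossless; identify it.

Decomposition 1: common = {BC}, closure = {ABCDEF} → lossless.
Decomposition 2: common = {CDF}, closure = {CDEF} → lossy.
Decomposition 3: common = {AD}, closure = {ADEF} → lossy.

Decomposition 1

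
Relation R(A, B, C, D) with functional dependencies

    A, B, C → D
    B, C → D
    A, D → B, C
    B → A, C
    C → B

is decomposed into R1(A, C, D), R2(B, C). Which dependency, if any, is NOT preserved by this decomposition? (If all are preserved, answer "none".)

none

A, B, C → D: restricted closure across fragments reaches D.
B, C → D: restricted closure across fragments reaches D.
A, D → B, C: restricted closure across fragments reaches B, C.
B → A, C: restricted closure across fragments reaches A, C.
C → B lies within R2.
Every dependency is enforceable on the fragments, so the decomposition is dependency-preserving.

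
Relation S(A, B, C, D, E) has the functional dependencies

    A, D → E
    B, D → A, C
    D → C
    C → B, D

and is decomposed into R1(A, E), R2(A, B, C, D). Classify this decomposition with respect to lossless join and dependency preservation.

lossy and not dependency-preserving

Lossless test: (A)⁺ = {A}, which is a superkey of neither fragment — lossy.
Dependency preservation: the restricted closure of {A, D} across the fragments never reaches {E}, so A, D → E cannot be enforced without a join — not preserved.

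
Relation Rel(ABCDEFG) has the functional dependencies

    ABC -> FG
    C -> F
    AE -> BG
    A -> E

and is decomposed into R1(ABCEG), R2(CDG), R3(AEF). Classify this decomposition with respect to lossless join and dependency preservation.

Lossless test (chase): Rows 1 and 2 agree on C; apply C→F and equate their F entries. Rows 1 and 3 agree on AE; apply AE→BG and equate their BG entries. No row becomes fully distinguished — the join is lossy.
Dependency preservation: the restricted closure of {ABC} across the fragments never reaches {FG}, so ABC → FG cannot be enforced without a join — not preserved.

lossy and not dependency-preserving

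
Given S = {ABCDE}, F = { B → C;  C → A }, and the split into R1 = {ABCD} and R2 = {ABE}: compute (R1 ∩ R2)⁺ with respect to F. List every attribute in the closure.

ABC

R1 ∩ R2 = {AB}.
B → C applies, adding C
Closure: {ABC}.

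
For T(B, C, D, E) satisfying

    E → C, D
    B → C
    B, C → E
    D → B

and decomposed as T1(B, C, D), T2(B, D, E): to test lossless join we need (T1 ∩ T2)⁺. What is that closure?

T1 ∩ T2 = {B, D}.
B → C applies, adding C
B, C → E applies, adding E
Closure: {B, C, D, E}.

B, C, D, E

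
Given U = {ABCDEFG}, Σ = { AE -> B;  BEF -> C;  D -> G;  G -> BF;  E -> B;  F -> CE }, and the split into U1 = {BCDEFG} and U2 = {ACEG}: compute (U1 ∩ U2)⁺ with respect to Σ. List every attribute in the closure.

BCEFG

U1 ∩ U2 = {CEG}.
G → BF applies, adding BF
Closure: {BCEFG}.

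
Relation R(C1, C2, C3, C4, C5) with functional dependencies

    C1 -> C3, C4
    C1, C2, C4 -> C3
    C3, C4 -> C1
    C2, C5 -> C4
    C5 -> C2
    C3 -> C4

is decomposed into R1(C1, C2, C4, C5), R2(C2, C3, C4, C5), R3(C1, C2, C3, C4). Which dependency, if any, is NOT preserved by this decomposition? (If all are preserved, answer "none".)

C1 → C3, C4 lies within R3.
C1, C2, C4 → C3 lies within R3.
C3, C4 → C1 lies within R3.
C2, C5 → C4 lies within R1.
C5 → C2 lies within R1.
C3 → C4 lies within R2.
Every dependency is enforceable on the fragments, so the decomposition is dependency-preserving.

none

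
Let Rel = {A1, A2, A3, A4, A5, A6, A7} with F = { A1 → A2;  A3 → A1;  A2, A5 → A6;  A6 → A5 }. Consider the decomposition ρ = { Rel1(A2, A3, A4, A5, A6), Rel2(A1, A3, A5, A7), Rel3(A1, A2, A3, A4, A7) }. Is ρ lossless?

No

Chase test. Columns are A1, A2, A3, A4, A5, A6, A7; row i has aⱼ where attribute j ∈ Reli, else bᵢⱼ.
Initial tableau (one row per fragment):
  row 1: b11 a2 a3 a4 a5 a6 b17
  row 2: a1 b22 a3 b24 a5 b26 a7
  row 3: a1 a2 a3 a4 b35 b36 a7
Rows 2 and 3 agree on A1; apply A1→A2 and equate their A2 entries.
Rows 1 and 2 agree on A3; apply A3→A1 and equate their A1 entries.
Rows 1 and 2 agree on A2, A5; apply A2, A5→A6 and equate their A6 entries.
No row becomes fully distinguished — the join is lossy.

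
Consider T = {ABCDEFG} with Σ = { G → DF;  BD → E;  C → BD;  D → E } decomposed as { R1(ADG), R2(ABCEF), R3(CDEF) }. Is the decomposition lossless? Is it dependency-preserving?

lossy and not dependency-preserving

Lossless test (chase): Rows 2 and 3 agree on C; apply C→BD and equate their BD entries. Rows 1 and 2 agree on D; apply D→E and equate their E entries. No row becomes fully distinguished — the join is lossy.
Dependency preservation: the restricted closure of {G} across the fragments never reaches {DF}, so G → DF cannot be enforced without a join — not preserved.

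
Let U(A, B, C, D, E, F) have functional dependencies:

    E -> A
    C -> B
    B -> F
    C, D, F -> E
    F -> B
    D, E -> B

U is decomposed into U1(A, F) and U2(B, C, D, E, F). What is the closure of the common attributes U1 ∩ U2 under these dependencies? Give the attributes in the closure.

B, F

U1 ∩ U2 = {F}.
F → B applies, adding B
Closure: {B, F}.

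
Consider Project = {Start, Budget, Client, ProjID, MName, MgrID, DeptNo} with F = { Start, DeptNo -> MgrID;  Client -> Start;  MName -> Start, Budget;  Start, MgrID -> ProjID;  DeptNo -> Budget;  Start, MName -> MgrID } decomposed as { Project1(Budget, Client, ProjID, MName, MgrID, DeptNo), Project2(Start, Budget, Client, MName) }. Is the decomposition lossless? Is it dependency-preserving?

Lossless test: (Budget, Client, MName)⁺ = {Start, Budget, Client, ProjID, MName, MgrID}, which contains all of one fragment — lossless.
Dependency preservation: the restricted closure of {Start, DeptNo} across the fragments never reaches {MgrID}, so Start, DeptNo → MgrID cannot be enforced without a join — not preserved.

lossless but not dependency-preserving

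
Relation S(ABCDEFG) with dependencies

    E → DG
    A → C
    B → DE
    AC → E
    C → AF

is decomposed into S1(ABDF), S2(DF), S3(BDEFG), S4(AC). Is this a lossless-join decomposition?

Yes

Chase test. Columns are ABCDEFG; row i has aⱼ where attribute j ∈ Si, else bᵢⱼ.
Initial tableau (one row per fragment):
  row 1: a1 a2 b13 a4 b15 a6 b17
  row 2: b21 b22 b23 a4 b25 a6 b27
  row 3: b31 a2 b33 a4 a5 a6 a7
  row 4: a1 b42 a3 b44 b45 b46 b47
Rows 1 and 4 agree on A; apply A→C and equate their C entries.
Rows 1 and 3 agree on B; apply B→DE and equate their DE entries.
Rows 1 and 4 agree on AC; apply AC→E and equate their E entries.
Rows 1 and 4 agree on C; apply C→AF and equate their AF entries.
Rows 1 and 3 agree on E; apply E→DG and equate their DG entries.
Rows 1 and 4 agree on E; apply E→DG and equate their DG entries.
Row 1 is now all distinguished symbols — the join is lossless.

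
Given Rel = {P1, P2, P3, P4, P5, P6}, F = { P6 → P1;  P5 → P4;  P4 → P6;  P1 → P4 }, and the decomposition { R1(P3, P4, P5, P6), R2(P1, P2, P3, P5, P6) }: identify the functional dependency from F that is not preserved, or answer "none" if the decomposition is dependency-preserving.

none

P6 → P1 lies within R2.
P5 → P4 lies within R1.
P4 → P6 lies within R1.
P1 → P4: restricted closure across fragments reaches P4.
Every dependency is enforceable on the fragments, so the decomposition is dependency-preserving.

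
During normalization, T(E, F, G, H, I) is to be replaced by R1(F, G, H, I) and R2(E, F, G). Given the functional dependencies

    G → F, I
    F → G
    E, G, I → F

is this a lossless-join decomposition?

Common attributes: R1 ∩ R2 = {F, G}.
Closure of {F, G}: G → F, I applies, adding I. So (F, G)⁺ = {F, G, I}.
The closure contains neither all of R1 = {F, G, H, I} nor all of R2 = {E, F, G}, so the common attributes are not a superkey of either fragment. The join is lossy.

No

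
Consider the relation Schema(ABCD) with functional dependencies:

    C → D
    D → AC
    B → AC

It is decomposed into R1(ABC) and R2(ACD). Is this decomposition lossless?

Common attributes: R1 ∩ R2 = {AC}.
Closure of {AC}: C → D applies, adding D. So (AC)⁺ = {ACD}.
This closure contains every attribute of R2, so R1 ∩ R2 → R2. The join is lossless.

Yes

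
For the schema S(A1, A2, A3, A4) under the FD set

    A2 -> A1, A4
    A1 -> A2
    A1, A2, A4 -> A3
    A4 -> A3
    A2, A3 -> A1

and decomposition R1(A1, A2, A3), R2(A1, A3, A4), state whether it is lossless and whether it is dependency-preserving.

lossless and dependency-preserving

Lossless test: (A1, A3)⁺ = {A1, A2, A3, A4}, which contains all of one fragment — lossless.
Dependency preservation: A2 → A1, A4; A1, A2, A4 → A3 are not contained in any single fragment, but the restricted closure of each left-hand side across the fragments still reaches the right-hand side; the remaining FDs each lie inside some fragment. All dependencies are preserved.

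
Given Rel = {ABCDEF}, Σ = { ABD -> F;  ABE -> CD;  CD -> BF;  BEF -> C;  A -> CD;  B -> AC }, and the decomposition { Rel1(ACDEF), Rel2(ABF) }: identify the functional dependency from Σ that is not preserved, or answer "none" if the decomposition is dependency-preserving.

none

ABD → F: restricted closure across fragments reaches F.
ABE → CD: restricted closure across fragments reaches CD.
CD → BF: restricted closure across fragments reaches BF.
BEF → C: restricted closure across fragments reaches C.
A → CD lies within Rel1.
B → AC: restricted closure across fragments reaches AC.
Every dependency is enforceable on the fragments, so the decomposition is dependency-preserving.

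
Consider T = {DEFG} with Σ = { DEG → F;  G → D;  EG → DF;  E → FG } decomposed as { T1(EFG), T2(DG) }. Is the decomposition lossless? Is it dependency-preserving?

lossless and dependency-preserving

Lossless test: (G)⁺ = {DG}, which contains all of one fragment — lossless.
Dependency preservation: DEG → F; EG → DF are not contained in any single fragment, but the restricted closure of each left-hand side across the fragments still reaches the right-hand side; the remaining FDs each lie inside some fragment. All dependencies are preserved.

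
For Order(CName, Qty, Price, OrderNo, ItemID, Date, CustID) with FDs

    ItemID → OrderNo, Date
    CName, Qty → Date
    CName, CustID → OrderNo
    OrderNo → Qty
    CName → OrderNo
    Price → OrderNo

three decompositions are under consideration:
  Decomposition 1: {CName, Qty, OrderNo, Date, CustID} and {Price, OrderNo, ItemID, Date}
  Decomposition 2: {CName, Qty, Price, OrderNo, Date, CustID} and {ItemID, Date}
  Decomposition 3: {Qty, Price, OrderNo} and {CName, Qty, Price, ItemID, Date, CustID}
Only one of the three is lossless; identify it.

Decomposition 3

Decomposition 1: common = {OrderNo, Date}, closure = {Qty, OrderNo, Date} → lossy.
Decomposition 2: common = {Date}, closure = {Date} → lossy.
Decomposition 3: common = {Qty, Price}, closure = {Qty, Price, OrderNo} → lossless.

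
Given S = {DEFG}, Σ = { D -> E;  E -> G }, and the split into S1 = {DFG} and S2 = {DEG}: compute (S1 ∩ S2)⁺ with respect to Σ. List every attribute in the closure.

S1 ∩ S2 = {DG}.
D → E applies, adding E
Closure: {DEG}.

DEG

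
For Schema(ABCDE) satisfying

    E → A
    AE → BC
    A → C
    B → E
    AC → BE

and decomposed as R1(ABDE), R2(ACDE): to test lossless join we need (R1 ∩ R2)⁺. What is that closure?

R1 ∩ R2 = {ADE}.
AE → BC applies, adding BC
Closure: {ABCDE}.

ABCDE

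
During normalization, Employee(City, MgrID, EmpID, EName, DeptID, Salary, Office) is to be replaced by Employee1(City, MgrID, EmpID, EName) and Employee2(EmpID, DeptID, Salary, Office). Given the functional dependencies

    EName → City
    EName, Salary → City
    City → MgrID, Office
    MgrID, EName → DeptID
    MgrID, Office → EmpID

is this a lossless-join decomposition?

Common attributes: Employee1 ∩ Employee2 = {EmpID}.
No dependency enlarges {EmpID}, so (EmpID)⁺ = {EmpID}.
The closure contains neither all of Employee1 = {City, MgrID, EmpID, EName} nor all of Employee2 = {EmpID, DeptID, Salary, Office}, so the common attributes are not a superkey of either fragment. The join is lossy.

No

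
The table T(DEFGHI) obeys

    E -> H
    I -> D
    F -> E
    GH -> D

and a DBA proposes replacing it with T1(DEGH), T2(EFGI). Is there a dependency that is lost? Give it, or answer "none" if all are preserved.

Check I → D: no single fragment contains all of {DI}, and the restricted closure of {I} across the fragments never reaches {D}.
E → H is preserved.
F → E is preserved.
GH → D is preserved.

I -> D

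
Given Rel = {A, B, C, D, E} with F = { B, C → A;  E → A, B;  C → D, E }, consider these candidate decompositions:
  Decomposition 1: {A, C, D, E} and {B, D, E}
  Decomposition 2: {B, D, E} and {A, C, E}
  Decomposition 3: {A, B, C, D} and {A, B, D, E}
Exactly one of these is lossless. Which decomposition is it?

Decomposition 1

Decomposition 1: common = {D, E}, closure = {A, B, D, E} → lossless.
Decomposition 2: common = {E}, closure = {A, B, E} → lossy.
Decomposition 3: common = {A, B, D}, closure = {A, B, D} → lossy.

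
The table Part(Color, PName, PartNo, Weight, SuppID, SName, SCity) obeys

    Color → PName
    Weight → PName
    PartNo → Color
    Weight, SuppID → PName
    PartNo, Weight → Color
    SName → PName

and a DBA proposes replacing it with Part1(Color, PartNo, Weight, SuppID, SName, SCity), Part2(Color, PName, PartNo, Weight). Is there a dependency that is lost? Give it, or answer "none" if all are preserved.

SName → PName

Check SName → PName: no single fragment contains all of {PName, SName}, and the restricted closure of {SName} across the fragments never reaches {PName}.
Color → PName is preserved.
Weight → PName is preserved.
PartNo → Color is preserved.
Weight, SuppID → PName is preserved.
PartNo, Weight → Color is preserved.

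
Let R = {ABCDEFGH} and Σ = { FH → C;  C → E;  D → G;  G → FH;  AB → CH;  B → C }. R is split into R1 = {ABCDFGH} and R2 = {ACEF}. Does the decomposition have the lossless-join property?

Common attributes: R1 ∩ R2 = {ACF}.
Closure of {ACF}: C → E applies, adding E. So (ACF)⁺ = {ACEF}.
This closure contains every attribute of R2, so R1 ∩ R2 → R2. The join is lossless.

Yes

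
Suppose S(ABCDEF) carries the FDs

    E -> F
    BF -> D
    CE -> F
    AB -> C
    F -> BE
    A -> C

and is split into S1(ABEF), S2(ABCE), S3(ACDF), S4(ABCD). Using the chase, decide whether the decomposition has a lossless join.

Yes

Chase test. Columns are ABCDEF; row i has aⱼ where attribute j ∈ Si, else bᵢⱼ.
Initial tableau (one row per fragment):
  row 1: a1 a2 b13 b14 a5 a6
  row 2: a1 a2 a3 b24 a5 b26
  row 3: a1 b32 a3 a4 b35 a6
  row 4: a1 a2 a3 a4 b45 b46
Rows 1 and 2 agree on E; apply E→F and equate their F entries.
Rows 1 and 2 agree on BF; apply BF→D and equate their D entries.
Rows 1 and 2 agree on AB; apply AB→C and equate their C entries.
Rows 1 and 3 agree on F; apply F→BE and equate their BE entries.
Rows 1 and 3 agree on BF; apply BF→D and equate their D entries.
Row 1 is now all distinguished symbols — the join is lossless.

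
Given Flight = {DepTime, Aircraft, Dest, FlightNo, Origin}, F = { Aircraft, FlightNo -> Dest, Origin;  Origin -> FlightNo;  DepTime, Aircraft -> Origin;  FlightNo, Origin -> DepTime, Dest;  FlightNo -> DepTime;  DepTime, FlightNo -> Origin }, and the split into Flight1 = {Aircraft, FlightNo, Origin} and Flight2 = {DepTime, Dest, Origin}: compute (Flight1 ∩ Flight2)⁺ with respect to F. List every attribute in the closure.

Flight1 ∩ Flight2 = {Origin}.
Origin → FlightNo applies, adding FlightNo
FlightNo, Origin → DepTime, Dest applies, adding DepTime, Dest
Closure: {DepTime, Dest, FlightNo, Origin}.

DepTime, Dest, FlightNo, Origin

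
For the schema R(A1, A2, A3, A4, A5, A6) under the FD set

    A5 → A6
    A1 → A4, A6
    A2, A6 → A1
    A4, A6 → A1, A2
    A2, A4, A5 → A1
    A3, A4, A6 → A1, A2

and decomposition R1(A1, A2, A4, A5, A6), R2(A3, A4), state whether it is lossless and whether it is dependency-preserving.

lossy but dependency-preserving

Lossless test: (A4)⁺ = {A4}, which is a superkey of neither fragment — lossy.
Dependency preservation: A3, A4, A6 → A1, A2 is not contained in any single fragment, but the restricted closure of its left-hand side across the fragments still reaches the right-hand side; the remaining FDs each lie inside some fragment. All dependencies are preserved.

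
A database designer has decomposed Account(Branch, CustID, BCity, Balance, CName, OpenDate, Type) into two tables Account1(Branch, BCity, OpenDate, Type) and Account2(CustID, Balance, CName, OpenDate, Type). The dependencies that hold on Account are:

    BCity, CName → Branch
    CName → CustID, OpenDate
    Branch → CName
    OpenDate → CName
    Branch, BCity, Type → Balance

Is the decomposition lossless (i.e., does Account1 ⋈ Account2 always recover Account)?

No

Common attributes: Account1 ∩ Account2 = {OpenDate, Type}.
Closure of {OpenDate, Type}: OpenDate → CName applies, adding CName; CName → CustID, OpenDate applies, adding CustID. So (OpenDate, Type)⁺ = {CustID, CName, OpenDate, Type}.
The closure contains neither all of Account1 = {Branch, BCity, OpenDate, Type} nor all of Account2 = {CustID, Balance, CName, OpenDate, Type}, so the common attributes are not a superkey of either fragment. The join is lossy.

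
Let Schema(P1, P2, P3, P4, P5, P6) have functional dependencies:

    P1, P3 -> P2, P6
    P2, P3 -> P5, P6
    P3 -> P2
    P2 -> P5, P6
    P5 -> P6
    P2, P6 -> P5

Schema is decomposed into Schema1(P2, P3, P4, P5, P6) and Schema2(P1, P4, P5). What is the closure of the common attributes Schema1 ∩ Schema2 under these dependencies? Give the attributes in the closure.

Schema1 ∩ Schema2 = {P4, P5}.
P5 → P6 applies, adding P6
Closure: {P4, P5, P6}.

P4, P5, P6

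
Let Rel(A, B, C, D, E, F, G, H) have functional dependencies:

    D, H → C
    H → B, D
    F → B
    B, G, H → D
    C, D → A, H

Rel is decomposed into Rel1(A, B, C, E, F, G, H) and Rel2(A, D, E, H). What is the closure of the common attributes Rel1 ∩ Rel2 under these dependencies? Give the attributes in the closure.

A, B, C, D, E, H

Rel1 ∩ Rel2 = {A, E, H}.
H → B, D applies, adding B, D
D, H → C applies, adding C
Closure: {A, B, C, D, E, H}.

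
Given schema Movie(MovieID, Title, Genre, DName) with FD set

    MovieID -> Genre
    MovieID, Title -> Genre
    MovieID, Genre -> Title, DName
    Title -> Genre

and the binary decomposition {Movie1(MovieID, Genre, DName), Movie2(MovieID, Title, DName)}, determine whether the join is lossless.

Common attributes: Movie1 ∩ Movie2 = {MovieID, DName}.
Closure of {MovieID, DName}: MovieID → Genre applies, adding Genre; MovieID, Genre → Title, DName applies, adding Title. So (MovieID, DName)⁺ = {MovieID, Title, Genre, DName}.
This closure contains every attribute of Movie1, so Movie1 ∩ Movie2 → Movie1. The join is lossless.

Yes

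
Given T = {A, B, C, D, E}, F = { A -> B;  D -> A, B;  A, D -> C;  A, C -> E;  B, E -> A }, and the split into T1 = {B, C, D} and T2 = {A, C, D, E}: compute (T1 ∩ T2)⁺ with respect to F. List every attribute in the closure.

T1 ∩ T2 = {C, D}.
D → A, B applies, adding A, B
A, C → E applies, adding E
Closure: {A, B, C, D, E}.

A, B, C, D, E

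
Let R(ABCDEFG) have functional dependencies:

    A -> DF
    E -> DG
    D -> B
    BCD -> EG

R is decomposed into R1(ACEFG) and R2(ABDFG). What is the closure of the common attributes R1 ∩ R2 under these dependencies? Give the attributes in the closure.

R1 ∩ R2 = {AFG}.
A → DF applies, adding D
D → B applies, adding B
Closure: {ABDFG}.

ABDFG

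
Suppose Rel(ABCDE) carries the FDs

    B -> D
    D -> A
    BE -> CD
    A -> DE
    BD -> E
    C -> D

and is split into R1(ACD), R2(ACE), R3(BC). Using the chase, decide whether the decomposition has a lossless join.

Chase test. Columns are ABCDE; row i has aⱼ where attribute j ∈ Ri, else bᵢⱼ.
Initial tableau (one row per fragment):
  row 1: a1 b12 a3 a4 b15
  row 2: a1 b22 a3 b24 a5
  row 3: b31 a2 a3 b34 b35
Rows 1 and 2 agree on A; apply A→DE and equate their DE entries.
Rows 1 and 3 agree on C; apply C→D and equate their D entries.
Rows 1 and 3 agree on D; apply D→A and equate their A entries.
Rows 1 and 3 agree on A; apply A→DE and equate their DE entries.
Row 3 is now all distinguished symbols — the join is lossless.

Yes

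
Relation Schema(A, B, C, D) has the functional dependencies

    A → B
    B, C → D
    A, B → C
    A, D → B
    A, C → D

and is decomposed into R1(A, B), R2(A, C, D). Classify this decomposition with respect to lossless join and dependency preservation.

lossless but not dependency-preserving

Lossless test: (A)⁺ = {A, B, C, D}, which contains all of one fragment — lossless.
Dependency preservation: the restricted closure of {B, C} across the fragments never reaches {D}, so B, C → D cannot be enforced without a join — not preserved.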